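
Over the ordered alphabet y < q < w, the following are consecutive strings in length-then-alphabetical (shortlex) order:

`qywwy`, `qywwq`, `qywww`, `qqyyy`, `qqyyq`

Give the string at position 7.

Advancing 2 positions from qqyyq through qqyyq → qqyyw reaches term 7.

qqyqy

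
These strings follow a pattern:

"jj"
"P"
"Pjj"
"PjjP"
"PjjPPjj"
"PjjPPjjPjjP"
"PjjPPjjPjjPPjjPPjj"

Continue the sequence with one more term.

PjjPPjjPjjPPjjPPjjPjjPPjjPjjP

From term 3 onward, concatenate the last term with the second-to-last: P·jj = Pjj, Pjj·P = PjjP, …
The next term joins PjjPPjjPjjPPjjPPjj and PjjPPjjPjjP.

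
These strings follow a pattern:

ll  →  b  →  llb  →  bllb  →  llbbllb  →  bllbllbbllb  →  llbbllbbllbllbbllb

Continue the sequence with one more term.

From term 3 onward, concatenate the second-to-last term with the last: ll·b = llb, b·llb = bllb, …
The next term joins bllbllbbllb and llbbllbbllbllbbllb.

bllbllbbllbllbbllbbllbllbbllb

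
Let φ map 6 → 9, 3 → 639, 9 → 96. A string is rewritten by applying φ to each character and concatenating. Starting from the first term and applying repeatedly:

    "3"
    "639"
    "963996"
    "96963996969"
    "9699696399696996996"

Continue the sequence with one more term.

Applying the rule to each of the 19 symbols of 9699696399696996996 gives the pieces 96 9 96 96 9 96 9 639 96 96 9 96 9 96 96 9 96 96 9, which concatenate to the answer.

96996969969639969699699696996969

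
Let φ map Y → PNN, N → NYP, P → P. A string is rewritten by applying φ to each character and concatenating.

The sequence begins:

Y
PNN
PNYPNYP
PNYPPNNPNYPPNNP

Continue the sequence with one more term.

PNYPPNNPPNYPNYPPNYPPNNPPNYPNYPP

Replace each of the 15 characters of PNYPPNNPNYPPNNP in place — P NYP PNN P P NYP NYP P NYP PNN P P NYP NYP P — and concatenate.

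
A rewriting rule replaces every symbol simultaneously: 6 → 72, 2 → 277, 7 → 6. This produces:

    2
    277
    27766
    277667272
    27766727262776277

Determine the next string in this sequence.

Rewriting the 17 symbols of 27766727262776277 one by one yields 277 6 6 72 72 6 277 6 277 72 277 6 6 72 277 6 6; concatenated:

2776672726277627772277667227766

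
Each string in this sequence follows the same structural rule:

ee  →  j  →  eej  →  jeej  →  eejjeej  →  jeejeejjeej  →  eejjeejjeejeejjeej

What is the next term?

From term 3 onward, concatenate the second-to-last term with the last: ee·j = eej, j·eej = jeej, …
So term 8 is jeejeejjeej·eejjeejjeejeejjeej.

jeejeejjeejeejjeejjeejeejjeej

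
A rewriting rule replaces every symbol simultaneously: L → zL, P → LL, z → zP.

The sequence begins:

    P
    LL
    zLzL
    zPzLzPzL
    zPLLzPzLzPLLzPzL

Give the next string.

Replace each of the 16 characters of zPLLzPzLzPLLzPzL in place — zP LL zL zL zP LL zP zL zP LL zL zL zP LL zP zL — and concatenate.

zPLLzLzLzPLLzPzLzPLLzLzLzPLLzPzL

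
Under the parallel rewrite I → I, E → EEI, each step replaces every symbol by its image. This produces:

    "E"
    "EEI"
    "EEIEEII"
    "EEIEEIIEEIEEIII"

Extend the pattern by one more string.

Applying the rule to each of the 15 symbols of EEIEEIIEEIEEIII gives the pieces EEI EEI I EEI EEI I I EEI EEI I EEI EEI I I I, which concatenate to the answer.

EEIEEIIEEIEEIIIEEIEEIIEEIEEIIII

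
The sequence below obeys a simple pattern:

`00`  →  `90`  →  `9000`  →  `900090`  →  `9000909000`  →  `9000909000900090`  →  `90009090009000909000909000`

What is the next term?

900090900090009090009090009000909000900090

Each term (from the third on) is the previous term followed by the one before it: term 3 = 90·00 = 9000.
So term 8 is 90009090009000909000909000·9000909000900090.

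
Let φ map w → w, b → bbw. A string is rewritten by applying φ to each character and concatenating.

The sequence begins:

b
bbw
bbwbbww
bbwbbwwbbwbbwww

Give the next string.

Replace each of the 15 characters of bbwbbwwbbwbbwww in place — bbw bbw w bbw bbw w w bbw bbw w bbw bbw w w w — and concatenate.

bbwbbwwbbwbbwwwbbwbbwwbbwbbwwww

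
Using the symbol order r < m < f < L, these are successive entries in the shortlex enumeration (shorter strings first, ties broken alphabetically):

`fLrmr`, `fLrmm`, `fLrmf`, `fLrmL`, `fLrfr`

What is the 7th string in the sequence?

Stepping forward 2 times from fLrfr: fLrfr → fLrfm, then the target.

fLrff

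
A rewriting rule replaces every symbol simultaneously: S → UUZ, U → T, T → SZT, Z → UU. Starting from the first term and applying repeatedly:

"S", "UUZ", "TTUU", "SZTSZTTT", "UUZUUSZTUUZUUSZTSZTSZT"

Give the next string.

Rewriting the 22 symbols of UUZUUSZTUUZUUSZTSZTSZT one by one yields T T UU T T UUZ UU SZT T T UU T T UUZ UU SZT UUZ UU SZT UUZ UU SZT; concatenated:

TTUUTTUUZUUSZTTTUUTTUUZUUSZTUUZUUSZTUUZUUSZT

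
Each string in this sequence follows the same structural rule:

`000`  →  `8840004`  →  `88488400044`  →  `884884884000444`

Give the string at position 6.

s(k+1) = 884·s(k)·4, so each term gains 884 as a prefix and 4 as a suffix.
From 884884884000444, 2 further steps: 884884884000444 → 8848848848840004444 → (answer).

88488488488488400044444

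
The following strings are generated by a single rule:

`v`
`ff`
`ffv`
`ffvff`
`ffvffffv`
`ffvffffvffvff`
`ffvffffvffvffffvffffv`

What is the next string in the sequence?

Each term (from the third on) is the previous term followed by the one before it: term 3 = ff·v = ffv.
So term 8 is ffvffffvffvffffvffffv·ffvffffvffvff.

ffvffffvffvffffvffffvffvffffvffvff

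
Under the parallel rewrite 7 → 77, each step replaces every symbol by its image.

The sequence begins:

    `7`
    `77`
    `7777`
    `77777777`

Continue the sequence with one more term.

7777777777777777

Expanding 77777777: 7→77, 7→77, 7→77, 7→77, 7→77, 7→77, 7→77, 7→77. Concatenated: 77 77 77 77 77 77 77 77.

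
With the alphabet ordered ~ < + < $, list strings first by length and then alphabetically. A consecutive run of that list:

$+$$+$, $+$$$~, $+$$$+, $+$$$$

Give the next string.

$$~~~~

Find the rightmost character of $+$$$$ below $, bump it to the next letter, and reset everything to its right to ~.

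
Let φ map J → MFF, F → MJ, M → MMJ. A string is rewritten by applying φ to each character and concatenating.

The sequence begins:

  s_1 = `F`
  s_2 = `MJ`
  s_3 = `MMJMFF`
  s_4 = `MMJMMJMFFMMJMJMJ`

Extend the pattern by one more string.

Rewriting the 16 symbols of MMJMMJMFFMMJMJMJ one by one yields MMJ MMJ MFF MMJ MMJ MFF MMJ MJ MJ MMJ MMJ MFF MMJ MFF MMJ MFF; concatenated:

MMJMMJMFFMMJMMJMFFMMJMJMJMMJMMJMFFMMJMFFMMJMFF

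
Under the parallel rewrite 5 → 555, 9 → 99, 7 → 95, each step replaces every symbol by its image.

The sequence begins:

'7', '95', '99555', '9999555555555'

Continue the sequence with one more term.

Rewriting the 13 symbols of 9999555555555 one by one yields 99 99 99 99 555 555 555 555 555 555 555 555 555; concatenated:

99999999555555555555555555555555555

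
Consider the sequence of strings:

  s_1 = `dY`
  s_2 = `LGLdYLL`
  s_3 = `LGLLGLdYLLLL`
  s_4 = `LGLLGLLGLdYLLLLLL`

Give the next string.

s(k+1) = LGL·s(k)·LL, so each term gains LGL as a prefix and LL as a suffix.
One more step from LGLLGLLGLdYLLLLLL gives the answer.

LGLLGLLGLLGLdYLLLLLLLL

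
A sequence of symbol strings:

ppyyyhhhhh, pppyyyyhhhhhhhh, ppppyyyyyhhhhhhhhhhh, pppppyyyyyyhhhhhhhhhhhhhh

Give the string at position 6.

The n-th term is n p's then n+1 y's then 3n-1 h's, where the shown terms are n = 2, 3, 4, 5.
For term 6, n = 7, so the run lengths are 7, 8, 20.

pppppppyyyyyyyyhhhhhhhhhhhhhhhhhhhh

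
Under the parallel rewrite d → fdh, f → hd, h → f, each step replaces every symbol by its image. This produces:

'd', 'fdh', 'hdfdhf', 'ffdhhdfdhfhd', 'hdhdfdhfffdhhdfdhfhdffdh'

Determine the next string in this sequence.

Rewriting the 24 symbols of hdhdfdhfffdhhdfdhfhdffdh one by one yields f fdh f fdh hd fdh f hd hd hd fdh f f fdh hd fdh f hd f fdh hd hd fdh f; concatenated:

ffdhffdhhdfdhfhdhdhdfdhfffdhhdfdhfhdffdhhdhdfdhf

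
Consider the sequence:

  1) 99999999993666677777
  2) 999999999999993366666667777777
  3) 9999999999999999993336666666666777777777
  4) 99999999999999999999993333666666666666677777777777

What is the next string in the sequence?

The n-th term is 4n+2 9's then n-1 3's then 3n-2 6's then 2n+1 7's, where the shown terms are n = 2, 3, 4, 5.
Setting n = 6 gives 26, 5, 16, 13 characters in each block.

999999999999999999999999993333366666666666666667777777777777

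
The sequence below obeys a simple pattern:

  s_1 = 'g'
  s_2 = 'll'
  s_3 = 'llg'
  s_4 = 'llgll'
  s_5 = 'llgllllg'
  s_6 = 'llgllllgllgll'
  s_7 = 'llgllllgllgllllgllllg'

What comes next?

From term 3 onward, concatenate the last term with the second-to-last: ll·g = llg, llg·ll = llgll, …
The next term joins llgllllgllgllllgllllg and llgllllgllgll.

llgllllgllgllllgllllgllgllllgllgll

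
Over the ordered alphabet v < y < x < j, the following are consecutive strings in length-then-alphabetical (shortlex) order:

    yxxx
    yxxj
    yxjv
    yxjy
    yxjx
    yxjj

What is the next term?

yjvv

The successor of yxjj increments the rightmost position that isn't already j and resets every position after it to v.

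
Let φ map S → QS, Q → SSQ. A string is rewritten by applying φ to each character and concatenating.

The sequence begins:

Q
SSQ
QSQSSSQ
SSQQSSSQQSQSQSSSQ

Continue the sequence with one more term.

QSQSSSQSSQQSQSQSSSQSSQQSSSQQSSSQQSQSQSSSQ

Replace each of the 17 characters of SSQQSSSQQSQSQSSSQ in place — QS QS SSQ SSQ QS QS QS SSQ SSQ QS SSQ QS SSQ QS QS QS SSQ — and concatenate.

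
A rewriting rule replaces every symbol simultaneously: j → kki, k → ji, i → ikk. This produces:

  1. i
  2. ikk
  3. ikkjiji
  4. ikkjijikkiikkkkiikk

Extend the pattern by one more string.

ikkjijikkiikkkkiikkjijiikkikkjijijijiikkikkjiji

Applying the rule to each of the 19 symbols of ikkjijikkiikkkkiikk gives the pieces ikk ji ji kki ikk kki ikk ji ji ikk ikk ji ji ji ji ikk ikk ji ji, which concatenate to the answer.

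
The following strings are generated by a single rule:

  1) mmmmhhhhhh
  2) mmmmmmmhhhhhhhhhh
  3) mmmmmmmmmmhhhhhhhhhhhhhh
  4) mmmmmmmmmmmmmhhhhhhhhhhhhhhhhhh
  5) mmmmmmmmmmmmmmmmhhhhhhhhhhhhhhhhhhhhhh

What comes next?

mmmmmmmmmmmmmmmmmmmhhhhhhhhhhhhhhhhhhhhhhhhhh

The n-th term is 3n+1 m's then 4n+2 h's (n = 1, 2, …).
For the next term, n = 6, so the run lengths are 19, 26.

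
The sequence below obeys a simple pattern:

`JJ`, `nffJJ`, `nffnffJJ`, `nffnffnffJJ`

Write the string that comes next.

Each term is the previous one with nff prepended.
One more step from nffnffnffJJ gives the answer.

nffnffnffnffJJ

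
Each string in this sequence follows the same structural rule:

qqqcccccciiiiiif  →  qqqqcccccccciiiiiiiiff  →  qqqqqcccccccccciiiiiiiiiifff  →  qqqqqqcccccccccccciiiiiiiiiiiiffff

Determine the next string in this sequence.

The n-th term is n q's then 2n c's then 2n i's then n-2 f's, where the shown terms are n = 3, 4, 5, 6.
For the next term, n = 7, so the run lengths are 7, 14, 14, 5.

qqqqqqqcccccccccccccciiiiiiiiiiiiiifffff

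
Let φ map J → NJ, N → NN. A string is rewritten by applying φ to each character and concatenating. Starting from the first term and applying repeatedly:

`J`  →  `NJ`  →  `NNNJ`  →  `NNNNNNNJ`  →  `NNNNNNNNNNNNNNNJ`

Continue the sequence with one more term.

φ(NNNNNNNNNNNNNNNJ) expands symbol-by-symbol to NN NN NN NN NN NN NN NN NN NN NN NN NN NN NN NJ; joining the 16 pieces gives the next term.

NNNNNNNNNNNNNNNNNNNNNNNNNNNNNNNJ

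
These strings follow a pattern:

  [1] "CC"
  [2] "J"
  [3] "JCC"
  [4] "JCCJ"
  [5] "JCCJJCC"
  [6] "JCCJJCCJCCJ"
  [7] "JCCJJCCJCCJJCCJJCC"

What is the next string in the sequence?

JCCJJCCJCCJJCCJJCCJCCJJCCJCCJ

This is a Fibonacci-style word recurrence s(k) = s(k−1)·s(k−2): e.g. J·CC = JCC.
Continuing: JCCJJCCJCCJJCCJJCC · JCCJJCCJCCJ gives term 8.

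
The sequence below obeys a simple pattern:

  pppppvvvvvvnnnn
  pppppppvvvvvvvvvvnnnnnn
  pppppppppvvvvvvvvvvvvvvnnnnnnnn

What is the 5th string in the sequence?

Term n consists of 2n+1 p's, followed by 4n-2 v's, followed by 2n n's, where the shown terms are n = 2, 3, 4.
Setting n = 6 gives 13, 22, 12 characters in each block.

pppppppppppppvvvvvvvvvvvvvvvvvvvvvvnnnnnnnnnnnn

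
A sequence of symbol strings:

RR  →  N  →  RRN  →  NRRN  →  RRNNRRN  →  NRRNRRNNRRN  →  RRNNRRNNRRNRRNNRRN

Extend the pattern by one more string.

Each term (from the third on) is the two preceding terms concatenated in order: term 3 = RR·N = RRN.
So term 8 is NRRNRRNNRRN·RRNNRRNNRRNRRNNRRN.

NRRNRRNNRRNRRNNRRNNRRNRRNNRRN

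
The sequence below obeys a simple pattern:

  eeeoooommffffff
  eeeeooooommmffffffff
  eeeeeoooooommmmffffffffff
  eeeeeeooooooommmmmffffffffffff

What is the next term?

eeeeeeeoooooooommmmmmffffffffffffff

Each string has the form e^{n} o^{n+1} m^{n-1} f^{2n}, where the shown terms are n = 3, 4, 5, 6.
At n = 7 the blocks have lengths 7, 8, 6, 14.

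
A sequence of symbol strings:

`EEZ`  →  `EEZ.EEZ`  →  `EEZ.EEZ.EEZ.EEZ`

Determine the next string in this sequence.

EEZ.EEZ.EEZ.EEZ.EEZ.EEZ.EEZ.EEZ

Every step duplicates the string with '.' between the halves.
So the next term is two copies of EEZ.EEZ.EEZ.EEZ with '.' between the halves.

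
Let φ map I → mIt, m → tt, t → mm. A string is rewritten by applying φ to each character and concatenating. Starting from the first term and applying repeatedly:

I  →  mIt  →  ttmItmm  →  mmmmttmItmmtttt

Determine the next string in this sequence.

Rewriting the 15 symbols of mmmmttmItmmtttt one by one yields tt tt tt tt mm mm tt mIt mm tt tt mm mm mm mm; concatenated:

ttttttttmmmmttmItmmttttmmmmmmmm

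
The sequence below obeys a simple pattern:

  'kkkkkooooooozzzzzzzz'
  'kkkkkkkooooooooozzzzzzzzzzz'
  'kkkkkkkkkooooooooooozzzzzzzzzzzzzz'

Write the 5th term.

Term n consists of 2n+1 k's, followed by 2n+3 o's, followed by 3n+2 z's, where the shown terms are n = 2, 3, 4.
At n = 6 the blocks have lengths 13, 15, 20.

kkkkkkkkkkkkkooooooooooooooozzzzzzzzzzzzzzzzzzzz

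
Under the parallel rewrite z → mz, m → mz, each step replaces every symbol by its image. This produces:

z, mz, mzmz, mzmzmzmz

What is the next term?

mzmzmzmzmzmzmzmz

Apply φ to mzmzmzmz symbol by symbol: m→mz, z→mz, m→mz, z→mz, m→mz, z→mz, m→mz, z→mz; joined: mz mz mz mz mz mz mz mz.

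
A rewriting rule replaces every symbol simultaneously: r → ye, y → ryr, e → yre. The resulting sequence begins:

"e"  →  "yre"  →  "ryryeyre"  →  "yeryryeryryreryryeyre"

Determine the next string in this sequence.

ryryreyeryryeryryreyeryryeryryeyreyeryryeryryreryryeyre

Applying the rule to each of the 21 symbols of yeryryeryryreryryeyre gives the pieces ryr yre ye ryr ye ryr yre ye ryr ye ryr ye yre ye ryr ye ryr yre ryr ye yre, which concatenate to the answer.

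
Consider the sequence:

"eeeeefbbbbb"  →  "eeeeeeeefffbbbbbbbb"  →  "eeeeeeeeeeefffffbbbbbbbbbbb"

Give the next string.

Reading off run lengths: e runs 5, 8, 11; f runs 1, 3, 5; b runs 5, 8, 11 — each is linear in n (n = 1, 2, …).
Setting n = 4 gives 14, 7, 14 characters in each block.

eeeeeeeeeeeeeefffffffbbbbbbbbbbbbbb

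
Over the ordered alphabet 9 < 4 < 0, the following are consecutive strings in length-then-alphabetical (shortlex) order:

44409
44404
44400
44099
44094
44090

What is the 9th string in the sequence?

Continuing the enumeration 3 steps past 44090: 44090 → 44049 → 44044 → (answer).

44040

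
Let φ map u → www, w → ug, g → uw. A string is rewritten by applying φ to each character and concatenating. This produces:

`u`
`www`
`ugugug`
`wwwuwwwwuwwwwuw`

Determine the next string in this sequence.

Rewriting the 15 symbols of wwwuwwwwuwwwwuw one by one yields ug ug ug www ug ug ug ug www ug ug ug ug www ug; concatenated:

ugugugwwwugugugugwwwugugugugwwwug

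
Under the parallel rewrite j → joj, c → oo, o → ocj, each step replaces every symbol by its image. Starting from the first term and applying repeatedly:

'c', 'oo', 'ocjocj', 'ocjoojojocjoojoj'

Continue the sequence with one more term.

ocjoojojocjocjjojocjjojocjoojojocjocjjojocjjoj

φ(ocjoojojocjoojoj) expands symbol-by-symbol to ocj oo joj ocj ocj joj ocj joj ocj oo joj ocj ocj joj ocj joj; joining the 16 pieces gives the next term.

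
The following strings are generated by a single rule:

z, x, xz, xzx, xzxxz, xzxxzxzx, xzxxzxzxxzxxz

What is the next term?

xzxxzxzxxzxxzxzxxzxzx

This is a Fibonacci-style word recurrence s(k) = s(k−1)·s(k−2): e.g. x·z = xz.
Continuing: xzxxzxzxxzxxz · xzxxzxzx gives term 8.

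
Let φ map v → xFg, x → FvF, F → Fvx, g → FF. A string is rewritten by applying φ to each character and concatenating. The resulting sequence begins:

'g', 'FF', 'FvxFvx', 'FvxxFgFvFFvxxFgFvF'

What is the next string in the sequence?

FvxxFgFvFFvFFvxFFFvxxFgFvxFvxxFgFvFFvFFvxFFFvxxFgFvx

Replace each of the 18 characters of FvxxFgFvFFvxxFgFvF in place — Fvx xFg FvF FvF Fvx FF Fvx xFg Fvx Fvx xFg FvF FvF Fvx FF Fvx xFg Fvx — and concatenate.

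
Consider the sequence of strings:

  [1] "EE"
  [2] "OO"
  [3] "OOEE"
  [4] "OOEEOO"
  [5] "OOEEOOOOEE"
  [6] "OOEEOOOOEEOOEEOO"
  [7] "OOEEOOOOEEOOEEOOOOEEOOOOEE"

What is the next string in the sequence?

From term 3 onward, concatenate the last term with the second-to-last: OO·EE = OOEE, OOEE·OO = OOEEOO, …
Continuing: OOEEOOOOEEOOEEOOOOEEOOOOEE · OOEEOOOOEEOOEEOO gives term 8.

OOEEOOOOEEOOEEOOOOEEOOOOEEOOEEOOOOEEOOEEOO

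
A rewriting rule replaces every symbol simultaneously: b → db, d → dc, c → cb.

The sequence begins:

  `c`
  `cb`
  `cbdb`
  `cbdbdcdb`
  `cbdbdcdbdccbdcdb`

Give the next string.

Replace each of the 16 characters of cbdbdcdbdccbdcdb in place — cb db dc db dc cb dc db dc cb cb db dc cb dc db — and concatenate.

cbdbdcdbdccbdcdbdccbcbdbdccbdcdb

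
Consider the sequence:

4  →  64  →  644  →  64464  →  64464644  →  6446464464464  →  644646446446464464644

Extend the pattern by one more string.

6446464464464644646446446464464464

From term 3 onward, concatenate the last term with the second-to-last: 64·4 = 644, 644·64 = 64464, …
Continuing: 644646446446464464644 · 6446464464464 gives term 8.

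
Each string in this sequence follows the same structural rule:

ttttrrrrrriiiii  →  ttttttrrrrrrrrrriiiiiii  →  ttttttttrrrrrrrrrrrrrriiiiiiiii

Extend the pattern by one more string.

The n-th term is 2n+2 t's then 4n+2 r's then 2n+3 i's (n = 1, 2, …).
At n = 4 the blocks have lengths 10, 18, 11.

ttttttttttrrrrrrrrrrrrrrrrrriiiiiiiiiii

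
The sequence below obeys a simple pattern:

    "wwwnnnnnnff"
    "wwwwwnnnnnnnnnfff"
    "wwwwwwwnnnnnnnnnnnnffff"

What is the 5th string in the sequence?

wwwwwwwwwwwnnnnnnnnnnnnnnnnnnffffff

The n-th term is 2n-1 w's then 3n n's then n f's, where the shown terms are n = 2, 3, 4.
At n = 6 the blocks have lengths 11, 18, 6.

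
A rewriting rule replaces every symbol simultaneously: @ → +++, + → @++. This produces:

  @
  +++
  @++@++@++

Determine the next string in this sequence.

Rewriting each symbol of @++@++@++: @→+++, +→@++, +→@++, @→+++, +→@++, +→@++, @→+++, +→@++, +→@++, which concatenates to +++ @++ @++ +++ @++ @++ +++ @++ @++.

+++@++@+++++@++@+++++@++@++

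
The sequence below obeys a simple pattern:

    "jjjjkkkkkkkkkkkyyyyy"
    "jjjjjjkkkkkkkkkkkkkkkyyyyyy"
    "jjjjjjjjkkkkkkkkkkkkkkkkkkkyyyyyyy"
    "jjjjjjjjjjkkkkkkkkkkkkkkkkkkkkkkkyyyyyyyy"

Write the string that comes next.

Reading off run lengths: j runs 4, 6, 8, 10; k runs 11, 15, 19, 23; y runs 5, 6, 7, 8 — each is linear in n, where the shown terms are n = 2, 3, 4, 5.
At n = 6 the blocks have lengths 12, 27, 9.

jjjjjjjjjjjjkkkkkkkkkkkkkkkkkkkkkkkkkkkyyyyyyyyy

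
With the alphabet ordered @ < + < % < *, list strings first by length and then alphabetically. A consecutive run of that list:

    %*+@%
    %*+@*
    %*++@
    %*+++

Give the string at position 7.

Continuing the enumeration 3 steps past %*+++: %*+++ → %*++% → %*++* → (answer).

%*+%@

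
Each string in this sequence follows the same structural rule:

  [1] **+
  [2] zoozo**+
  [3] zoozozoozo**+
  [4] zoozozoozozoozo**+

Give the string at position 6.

zoozozoozozoozozoozozoozo**+

The strings grow by a fixed prefix zoozo each time.
From zoozozoozozoozo**+, 2 further steps: zoozozoozozoozo**+ → zoozozoozozoozozoozo**+ → (answer).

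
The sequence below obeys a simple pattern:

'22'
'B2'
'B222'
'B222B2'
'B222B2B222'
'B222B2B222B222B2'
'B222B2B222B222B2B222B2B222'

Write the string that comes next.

B222B2B222B222B2B222B2B222B222B2B222B222B2

Each term (from the third on) is the previous term followed by the one before it: term 3 = B2·22 = B222.
So term 8 is B222B2B222B222B2B222B2B222·B222B2B222B222B2.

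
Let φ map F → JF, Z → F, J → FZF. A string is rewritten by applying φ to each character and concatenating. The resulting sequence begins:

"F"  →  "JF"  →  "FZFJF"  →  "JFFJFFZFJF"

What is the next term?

FZFJFJFFZFJFJFFJFFZFJF

Apply φ to JFFJFFZFJF symbol by symbol: J→FZF, F→JF, F→JF, J→FZF, F→JF, F→JF, Z→F, F→JF, J→FZF, F→JF; joined: FZF JF JF FZF JF JF F JF FZF JF.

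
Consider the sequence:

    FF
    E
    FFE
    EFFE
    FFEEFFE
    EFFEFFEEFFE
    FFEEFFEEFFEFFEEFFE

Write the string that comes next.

This is a Fibonacci-style word recurrence s(k) = s(k−2)·s(k−1): e.g. FF·E = FFE.
Continuing: EFFEFFEEFFE · FFEEFFEEFFEFFEEFFE gives term 8.

EFFEFFEEFFEFFEEFFEEFFEFFEEFFE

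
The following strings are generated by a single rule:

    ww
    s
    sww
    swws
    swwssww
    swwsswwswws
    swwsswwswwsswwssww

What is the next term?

This is a Fibonacci-style word recurrence s(k) = s(k−1)·s(k−2): e.g. s·ww = sww.
So term 8 is swwsswwswwsswwssww·swwsswwswws.

swwsswwswwsswwsswwswwsswwswws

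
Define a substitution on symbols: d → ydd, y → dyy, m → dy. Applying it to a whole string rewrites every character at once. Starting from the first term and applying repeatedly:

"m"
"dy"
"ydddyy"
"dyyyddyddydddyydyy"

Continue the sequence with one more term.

ydddyydyydyyyddydddyyyddydddyyyddyddydddyydyyydddyydyy

φ(dyyyddyddydddyydyy) expands symbol-by-symbol to ydd dyy dyy dyy ydd ydd dyy ydd ydd dyy ydd ydd ydd dyy dyy ydd dyy dyy; joining the 18 pieces gives the next term.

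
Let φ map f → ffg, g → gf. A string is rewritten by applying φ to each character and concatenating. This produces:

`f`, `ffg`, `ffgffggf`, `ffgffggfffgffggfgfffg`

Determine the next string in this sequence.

Replace each of the 21 characters of ffgffggfffgffggfgfffg in place — ffg ffg gf ffg ffg gf gf ffg ffg ffg gf ffg ffg gf gf ffg gf ffg ffg ffg gf — and concatenate.

ffgffggfffgffggfgfffgffgffggfffgffggfgfffggfffgffgffggf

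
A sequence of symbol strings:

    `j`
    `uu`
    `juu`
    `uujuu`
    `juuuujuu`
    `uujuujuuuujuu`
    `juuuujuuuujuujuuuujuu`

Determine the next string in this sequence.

From term 3 onward, concatenate the second-to-last term with the last: j·uu = juu, uu·juu = uujuu, …
Continuing: uujuujuuuujuu · juuuujuuuujuujuuuujuu gives term 8.

uujuujuuuujuujuuuujuuuujuujuuuujuu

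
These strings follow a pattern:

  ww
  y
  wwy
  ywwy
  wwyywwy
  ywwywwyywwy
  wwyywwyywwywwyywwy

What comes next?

This is a Fibonacci-style word recurrence s(k) = s(k−2)·s(k−1): e.g. ww·y = wwy.
So term 8 is ywwywwyywwy·wwyywwyywwywwyywwy.

ywwywwyywwywwyywwyywwywwyywwy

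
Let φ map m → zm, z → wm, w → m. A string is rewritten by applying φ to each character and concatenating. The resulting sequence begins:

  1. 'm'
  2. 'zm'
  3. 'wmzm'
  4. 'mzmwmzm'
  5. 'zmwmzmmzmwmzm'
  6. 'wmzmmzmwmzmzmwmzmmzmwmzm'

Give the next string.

mzmwmzmzmwmzmmzmwmzmwmzmmzmwmzmzmwmzmmzmwmzm

Replace each of the 24 characters of wmzmmzmwmzmzmwmzmmzmwmzm in place — m zm wm zm zm wm zm m zm wm zm wm zm m zm wm zm zm wm zm m zm wm zm — and concatenate.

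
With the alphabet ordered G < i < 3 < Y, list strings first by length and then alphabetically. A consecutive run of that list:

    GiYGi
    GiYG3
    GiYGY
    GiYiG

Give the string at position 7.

Stepping forward 3 times from GiYiG: GiYiG → GiYii → GiYi3, then the target.

GiYiY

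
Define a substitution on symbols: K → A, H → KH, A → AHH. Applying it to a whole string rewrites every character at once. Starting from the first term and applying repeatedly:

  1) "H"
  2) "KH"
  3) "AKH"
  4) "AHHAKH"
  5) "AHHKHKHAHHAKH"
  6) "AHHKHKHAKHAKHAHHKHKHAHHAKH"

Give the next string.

AHHKHKHAKHAKHAHHAKHAHHAKHAHHKHKHAKHAKHAHHKHKHAHHAKH

φ(AHHKHKHAKHAKHAHHKHKHAHHAKH) expands symbol-by-symbol to AHH KH KH A KH A KH AHH A KH AHH A KH AHH KH KH A KH A KH AHH KH KH AHH A KH; joining the 26 pieces gives the next term.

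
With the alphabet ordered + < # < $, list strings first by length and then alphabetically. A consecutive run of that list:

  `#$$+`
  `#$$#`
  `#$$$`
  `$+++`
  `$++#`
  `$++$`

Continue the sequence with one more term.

Treat $++$ as a base-3 numeral over the given alphabet and add one, carrying through any trailing $'s.

$+#+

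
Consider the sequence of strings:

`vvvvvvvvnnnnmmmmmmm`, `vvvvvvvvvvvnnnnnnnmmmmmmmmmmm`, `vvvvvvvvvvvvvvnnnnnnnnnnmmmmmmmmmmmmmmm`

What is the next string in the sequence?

vvvvvvvvvvvvvvvvvnnnnnnnnnnnnnmmmmmmmmmmmmmmmmmmm

Reading off run lengths: v runs 8, 11, 14; n runs 4, 7, 10; m runs 7, 11, 15 — each is linear in n, where the shown terms are n = 2, 3, 4.
For the next term, n = 5, so the run lengths are 17, 13, 19.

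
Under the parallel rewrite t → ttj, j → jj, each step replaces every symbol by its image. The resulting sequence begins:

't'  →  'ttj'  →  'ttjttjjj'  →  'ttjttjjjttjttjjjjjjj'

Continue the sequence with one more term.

Applying the rule to each of the 20 symbols of ttjttjjjttjttjjjjjjj gives the pieces ttj ttj jj ttj ttj jj jj jj ttj ttj jj ttj ttj jj jj jj jj jj jj jj, which concatenate to the answer.

ttjttjjjttjttjjjjjjjttjttjjjttjttjjjjjjjjjjjjjjj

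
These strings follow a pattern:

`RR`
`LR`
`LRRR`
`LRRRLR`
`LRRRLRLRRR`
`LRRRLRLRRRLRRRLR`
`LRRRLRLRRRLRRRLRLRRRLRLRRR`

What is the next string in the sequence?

Each term (from the third on) is the previous term followed by the one before it: term 3 = LR·RR = LRRR.
The next term joins LRRRLRLRRRLRRRLRLRRRLRLRRR and LRRRLRLRRRLRRRLR.

LRRRLRLRRRLRRRLRLRRRLRLRRRLRRRLRLRRRLRRRLR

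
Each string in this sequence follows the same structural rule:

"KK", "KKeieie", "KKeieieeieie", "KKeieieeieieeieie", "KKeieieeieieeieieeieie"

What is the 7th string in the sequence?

KKeieieeieieeieieeieieeieieeieie

Each term is the previous one with eieie appended.
From KKeieieeieieeieieeieie, 2 further steps: KKeieieeieieeieieeieie → KKeieieeieieeieieeieieeieie → (answer).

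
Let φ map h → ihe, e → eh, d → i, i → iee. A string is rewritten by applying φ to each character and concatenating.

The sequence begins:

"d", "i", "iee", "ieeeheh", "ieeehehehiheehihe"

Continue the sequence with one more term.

ieeehehehiheehiheehiheieeiheehehiheieeiheeh

Applying the rule to each of the 17 symbols of ieeehehehiheehihe gives the pieces iee eh eh eh ihe eh ihe eh ihe iee ihe eh eh ihe iee ihe eh, which concatenate to the answer.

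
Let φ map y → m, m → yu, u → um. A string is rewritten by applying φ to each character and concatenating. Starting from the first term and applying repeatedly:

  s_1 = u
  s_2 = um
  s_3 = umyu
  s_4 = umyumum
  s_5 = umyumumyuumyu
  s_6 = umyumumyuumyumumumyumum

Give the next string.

umyumumyuumyumumumyumumyuumyuumyumumyuumyu

Applying the rule to each of the 23 symbols of umyumumyuumyumumumyumum gives the pieces um yu m um yu um yu m um um yu m um yu um yu um yu m um yu um yu, which concatenate to the answer.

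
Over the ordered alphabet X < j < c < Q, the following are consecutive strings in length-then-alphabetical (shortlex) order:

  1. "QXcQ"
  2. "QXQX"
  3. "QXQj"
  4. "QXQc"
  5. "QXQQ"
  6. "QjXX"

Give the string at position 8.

Advancing 2 positions from QjXX through QjXX → QjXj reaches term 8.

QjXc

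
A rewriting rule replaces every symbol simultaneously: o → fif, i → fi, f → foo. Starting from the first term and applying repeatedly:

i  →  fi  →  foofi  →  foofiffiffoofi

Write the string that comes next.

foofiffiffoofifoofoofifoofoofiffiffoofi

Applying the rule to each of the 14 symbols of foofiffiffoofi gives the pieces foo fif fif foo fi foo foo fi foo foo fif fif foo fi, which concatenate to the answer.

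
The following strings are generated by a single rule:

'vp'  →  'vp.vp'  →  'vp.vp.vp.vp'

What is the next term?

Every step duplicates the string with '.' between the halves.
One more doubling of vp.vp.vp.vp gives the answer.

vp.vp.vp.vp.vp.vp.vp.vp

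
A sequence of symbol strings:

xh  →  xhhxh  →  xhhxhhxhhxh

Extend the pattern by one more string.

Every step duplicates the string with 'h' between the halves.
One more doubling of xhhxhhxhhxh gives the answer.

xhhxhhxhhxhhxhhxhhxhhxh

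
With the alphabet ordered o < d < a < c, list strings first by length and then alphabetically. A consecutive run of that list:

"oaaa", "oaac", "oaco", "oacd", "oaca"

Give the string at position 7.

ocoo

Stepping forward 2 times from oaca: oaca → oacc, then the target.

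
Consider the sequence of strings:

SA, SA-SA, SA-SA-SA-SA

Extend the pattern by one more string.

s(k+1) = s(k)·-·s(k) — each term doubles the last with '-' between the halves.
One more doubling of SA-SA-SA-SA gives the answer.

SA-SA-SA-SA-SA-SA-SA-SA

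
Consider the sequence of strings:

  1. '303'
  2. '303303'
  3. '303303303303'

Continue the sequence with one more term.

Each string is two copies of the previous one concatenated.
So the next term is two copies of 303303303303.

303303303303303303303303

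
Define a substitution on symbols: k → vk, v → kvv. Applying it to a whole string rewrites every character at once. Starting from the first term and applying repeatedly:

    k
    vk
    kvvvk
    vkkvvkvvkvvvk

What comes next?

Replace each of the 13 characters of vkkvvkvvkvvvk in place — kvv vk vk kvv kvv vk kvv kvv vk kvv kvv kvv vk — and concatenate.

kvvvkvkkvvkvvvkkvvkvvvkkvvkvvkvvvk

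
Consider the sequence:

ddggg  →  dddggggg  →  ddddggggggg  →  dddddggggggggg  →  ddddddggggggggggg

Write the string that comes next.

dddddddggggggggggggg

Each string has the form d^{n} g^{2n-1}, where the shown terms are n = 2, 3, 4, 5, 6.
Setting n = 7 gives 7, 13 characters in each block.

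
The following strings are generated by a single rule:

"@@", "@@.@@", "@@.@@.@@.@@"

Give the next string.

Every step duplicates the string with '.' between the halves.
One more doubling of @@.@@.@@.@@ gives the answer.

@@.@@.@@.@@.@@.@@.@@.@@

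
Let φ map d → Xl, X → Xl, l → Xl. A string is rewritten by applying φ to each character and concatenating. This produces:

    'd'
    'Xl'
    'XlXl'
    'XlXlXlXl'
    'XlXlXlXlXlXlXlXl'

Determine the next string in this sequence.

Rewriting the 16 symbols of XlXlXlXlXlXlXlXl one by one yields Xl Xl Xl Xl Xl Xl Xl Xl Xl Xl Xl Xl Xl Xl Xl Xl; concatenated:

XlXlXlXlXlXlXlXlXlXlXlXlXlXlXlXl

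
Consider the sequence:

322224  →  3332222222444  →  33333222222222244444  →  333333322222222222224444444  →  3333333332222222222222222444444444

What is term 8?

3333333333333332222222222222222222222222444444444444444

The n-th term is 2n-1 3's then 3n+1 2's then 2n-1 4's (n = 1, 2, …).
For term 8, n = 8, so the run lengths are 15, 25, 15.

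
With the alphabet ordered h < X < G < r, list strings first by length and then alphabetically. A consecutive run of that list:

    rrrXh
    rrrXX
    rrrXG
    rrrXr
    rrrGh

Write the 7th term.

Advancing 2 positions from rrrGh through rrrGh → rrrGX reaches term 7.

rrrGG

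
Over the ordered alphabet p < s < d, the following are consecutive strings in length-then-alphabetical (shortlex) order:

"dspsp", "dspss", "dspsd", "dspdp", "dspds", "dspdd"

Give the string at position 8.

Continuing the enumeration 2 steps past dspdd: dspdd → dsspp → (answer).

dssps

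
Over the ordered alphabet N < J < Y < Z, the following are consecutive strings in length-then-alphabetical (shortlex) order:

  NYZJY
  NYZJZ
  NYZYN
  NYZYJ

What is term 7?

Continuing the enumeration 3 steps past NYZYJ: NYZYJ → NYZYY → NYZYZ → (answer).

NYZZN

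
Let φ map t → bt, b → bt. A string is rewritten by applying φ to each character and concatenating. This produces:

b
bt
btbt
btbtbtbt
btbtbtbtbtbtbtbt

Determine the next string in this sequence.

btbtbtbtbtbtbtbtbtbtbtbtbtbtbtbt

Applying the rule to each of the 16 symbols of btbtbtbtbtbtbtbt gives the pieces bt bt bt bt bt bt bt bt bt bt bt bt bt bt bt bt, which concatenate to the answer.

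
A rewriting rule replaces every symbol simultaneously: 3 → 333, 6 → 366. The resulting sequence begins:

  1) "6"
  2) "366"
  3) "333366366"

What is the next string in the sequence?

333333333333366366333366366

Rewriting each symbol of 333366366: 3→333, 3→333, 3→333, 3→333, 6→366, 6→366, 3→333, 6→366, 6→366, which concatenates to 333 333 333 333 366 366 333 366 366.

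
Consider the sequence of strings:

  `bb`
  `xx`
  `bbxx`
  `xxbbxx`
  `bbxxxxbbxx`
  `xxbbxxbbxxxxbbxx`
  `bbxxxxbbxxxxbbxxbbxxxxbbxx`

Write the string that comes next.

xxbbxxbbxxxxbbxxbbxxxxbbxxxxbbxxbbxxxxbbxx

From term 3 onward, concatenate the second-to-last term with the last: bb·xx = bbxx, xx·bbxx = xxbbxx, …
The next term joins xxbbxxbbxxxxbbxx and bbxxxxbbxxxxbbxxbbxxxxbbxx.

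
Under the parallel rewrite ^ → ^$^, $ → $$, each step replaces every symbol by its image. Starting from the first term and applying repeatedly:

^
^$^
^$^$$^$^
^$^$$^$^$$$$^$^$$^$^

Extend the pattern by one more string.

^$^$$^$^$$$$^$^$$^$^$$$$$$$$^$^$$^$^$$$$^$^$$^$^

φ(^$^$$^$^$$$$^$^$$^$^) expands symbol-by-symbol to ^$^ $$ ^$^ $$ $$ ^$^ $$ ^$^ $$ $$ $$ $$ ^$^ $$ ^$^ $$ $$ ^$^ $$ ^$^; joining the 20 pieces gives the next term.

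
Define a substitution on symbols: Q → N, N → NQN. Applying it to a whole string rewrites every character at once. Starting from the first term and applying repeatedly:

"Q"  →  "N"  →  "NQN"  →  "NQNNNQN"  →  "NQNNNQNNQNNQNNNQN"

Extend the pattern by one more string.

Rewriting the 17 symbols of NQNNNQNNQNNQNNNQN one by one yields NQN N NQN NQN NQN N NQN NQN N NQN NQN N NQN NQN NQN N NQN; concatenated:

NQNNNQNNQNNQNNNQNNQNNNQNNQNNNQNNQNNQNNNQN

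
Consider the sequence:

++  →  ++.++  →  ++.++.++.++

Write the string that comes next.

s(k+1) = s(k)·.·s(k) — each term doubles the last with '.' between the halves.
So the next term is two copies of ++.++.++.++ with '.' between the halves.

++.++.++.++.++.++.++.++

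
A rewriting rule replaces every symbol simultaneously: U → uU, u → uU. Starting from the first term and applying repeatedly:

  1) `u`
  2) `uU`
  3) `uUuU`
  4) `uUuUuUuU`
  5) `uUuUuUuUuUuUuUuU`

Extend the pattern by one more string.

uUuUuUuUuUuUuUuUuUuUuUuUuUuUuUuU

φ(uUuUuUuUuUuUuUuU) expands symbol-by-symbol to uU uU uU uU uU uU uU uU uU uU uU uU uU uU uU uU; joining the 16 pieces gives the next term.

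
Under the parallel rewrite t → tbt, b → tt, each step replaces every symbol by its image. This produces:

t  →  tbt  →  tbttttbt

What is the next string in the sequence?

Expanding tbttttbt: t→tbt, b→tt, t→tbt, t→tbt, t→tbt, t→tbt, b→tt, t→tbt. Concatenated: tbt tt tbt tbt tbt tbt tt tbt.

tbttttbttbttbttbttttbt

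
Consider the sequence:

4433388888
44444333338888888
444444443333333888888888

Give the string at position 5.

44444444444444333333333338888888888888

Term n consists of 3n-1 4's, followed by 2n+1 3's, followed by 2n+3 8's (n = 1, 2, …).
At n = 5 the blocks have lengths 14, 11, 13.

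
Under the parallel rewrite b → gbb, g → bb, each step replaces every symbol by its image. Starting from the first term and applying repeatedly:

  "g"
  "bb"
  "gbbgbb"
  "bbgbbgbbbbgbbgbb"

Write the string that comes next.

gbbgbbbbgbbgbbbbgbbgbbgbbgbbbbgbbgbbbbgbbgbb

Replace each of the 16 characters of bbgbbgbbbbgbbgbb in place — gbb gbb bb gbb gbb bb gbb gbb gbb gbb bb gbb gbb bb gbb gbb — and concatenate.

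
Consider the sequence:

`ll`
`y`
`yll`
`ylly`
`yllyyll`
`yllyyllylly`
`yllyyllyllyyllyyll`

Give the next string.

yllyyllyllyyllyyllyllyyllylly

From term 3 onward, concatenate the last term with the second-to-last: y·ll = yll, yll·y = ylly, …
So term 8 is yllyyllyllyyllyyll·yllyyllylly.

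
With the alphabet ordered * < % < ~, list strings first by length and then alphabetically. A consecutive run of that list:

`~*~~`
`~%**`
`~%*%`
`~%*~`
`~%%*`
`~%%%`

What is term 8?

~%~*

Continuing the enumeration 2 steps past ~%%%: ~%%% → ~%%~ → (answer).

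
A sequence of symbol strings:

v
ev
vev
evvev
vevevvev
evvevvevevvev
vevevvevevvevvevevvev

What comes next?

Each term (from the third on) is the two preceding terms concatenated in order: term 3 = v·ev = vev.
The next term joins evvevvevevvev and vevevvevevvevvevevvev.

evvevvevevvevvevevvevevvevvevevvev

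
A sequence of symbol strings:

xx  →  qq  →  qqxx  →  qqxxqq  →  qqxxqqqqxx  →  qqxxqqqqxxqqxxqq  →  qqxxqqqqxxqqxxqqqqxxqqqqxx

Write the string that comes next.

Each term (from the third on) is the previous term followed by the one before it: term 3 = qq·xx = qqxx.
So term 8 is qqxxqqqqxxqqxxqqqqxxqqqqxx·qqxxqqqqxxqqxxqq.

qqxxqqqqxxqqxxqqqqxxqqqqxxqqxxqqqqxxqqxxqq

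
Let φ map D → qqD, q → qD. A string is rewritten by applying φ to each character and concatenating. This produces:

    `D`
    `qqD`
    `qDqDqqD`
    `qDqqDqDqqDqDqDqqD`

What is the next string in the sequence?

Replace each of the 17 characters of qDqqDqDqqDqDqDqqD in place — qD qqD qD qD qqD qD qqD qD qD qqD qD qqD qD qqD qD qD qqD — and concatenate.

qDqqDqDqDqqDqDqqDqDqDqqDqDqqDqDqqDqDqDqqD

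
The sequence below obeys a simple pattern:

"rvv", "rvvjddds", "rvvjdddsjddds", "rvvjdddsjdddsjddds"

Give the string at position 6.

The strings grow by a fixed suffix jddds each time.
From rvvjdddsjdddsjddds, 2 further steps: rvvjdddsjdddsjddds → rvvjdddsjdddsjdddsjddds → (answer).

rvvjdddsjdddsjdddsjdddsjddds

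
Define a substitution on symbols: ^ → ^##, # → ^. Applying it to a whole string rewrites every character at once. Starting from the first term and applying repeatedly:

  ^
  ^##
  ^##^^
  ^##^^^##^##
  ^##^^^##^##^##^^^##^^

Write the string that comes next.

Rewriting the 21 symbols of ^##^^^##^##^##^^^##^^ one by one yields ^## ^ ^ ^## ^## ^## ^ ^ ^## ^ ^ ^## ^ ^ ^## ^## ^## ^ ^ ^## ^##; concatenated:

^##^^^##^##^##^^^##^^^##^^^##^##^##^^^##^##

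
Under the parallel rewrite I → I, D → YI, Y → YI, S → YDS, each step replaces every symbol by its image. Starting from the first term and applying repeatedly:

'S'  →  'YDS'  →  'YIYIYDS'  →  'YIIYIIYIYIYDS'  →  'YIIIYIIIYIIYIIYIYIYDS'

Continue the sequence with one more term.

YIIIIYIIIIYIIIYIIIYIIYIIYIYIYDS

φ(YIIIYIIIYIIYIIYIYIYDS) expands symbol-by-symbol to YI I I I YI I I I YI I I YI I I YI I YI I YI YI YDS; joining the 21 pieces gives the next term.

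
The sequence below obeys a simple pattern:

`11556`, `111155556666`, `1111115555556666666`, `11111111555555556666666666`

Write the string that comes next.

The n-th term is 2n 1's then 2n 5's then 3n-2 6's (n = 1, 2, …).
Setting n = 5 gives 10, 10, 13 characters in each block.

111111111155555555556666666666666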